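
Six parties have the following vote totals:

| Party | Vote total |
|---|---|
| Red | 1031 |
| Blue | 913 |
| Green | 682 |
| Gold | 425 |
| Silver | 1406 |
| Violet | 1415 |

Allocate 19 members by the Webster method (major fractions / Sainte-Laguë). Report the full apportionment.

Standard divisor 5872/19 ≈ 309.053; standard quotas: Red 3.336, Blue 2.954, Green 2.207, Gold 1.375, Silver 4.549, Violet 4.579.
Rounding to the nearest integer gives Red 3, Blue 3, Green 2, Gold 1, Silver 5, Violet 5 — total 19, matching the house size, so no adjustment is needed.

Red 3; Blue 3; Green 2; Gold 1; Silver 5; Violet 5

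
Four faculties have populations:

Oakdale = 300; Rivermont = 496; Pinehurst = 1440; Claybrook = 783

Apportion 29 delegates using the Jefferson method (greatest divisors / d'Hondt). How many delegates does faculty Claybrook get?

Standard divisor 3019/29 ≈ 104.103; standard quotas: Oakdale 2.882, Rivermont 4.764, Pinehurst 13.832, Claybrook 7.521.
Rounding down gives 2, 4, 13, 7 = 26 seats, so the divisor must be adjusted.
With modified divisor 98.5: modified quotas Oakdale 3.046, Rivermont 5.036, Pinehurst 14.619, Claybrook 7.949.
Rounding down: Oakdale 3, Rivermont 5, Pinehurst 14, Claybrook 7 (total 29).
Claybrook receives 7.

7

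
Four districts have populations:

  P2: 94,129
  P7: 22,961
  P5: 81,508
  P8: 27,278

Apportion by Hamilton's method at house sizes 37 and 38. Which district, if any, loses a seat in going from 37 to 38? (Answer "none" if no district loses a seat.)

P8

At 37 seats: P2 15, P7 4, P5 13, P8 5.
At 38 seats: P2 16, P7 4, P5 14, P8 4.
P8 drops from 5 to 4.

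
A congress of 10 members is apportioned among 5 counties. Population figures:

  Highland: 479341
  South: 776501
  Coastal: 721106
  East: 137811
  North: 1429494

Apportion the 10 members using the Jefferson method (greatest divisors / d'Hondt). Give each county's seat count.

Highland 1; South 2; Coastal 2; East 0; North 5

Standard divisor 3544253/10 ≈ 354425.3; standard quotas: Highland 1.352, South 2.191, Coastal 2.035, East 0.389, North 4.033.
Rounding down gives 1, 2, 2, 0, 4 = 9 seats, so the divisor must be adjusted.
With modified divisor 272400: modified quotas Highland 1.760, South 2.851, Coastal 2.647, East 0.506, North 5.248.
Rounding down: Highland 1, South 2, Coastal 2, East 0, North 5 (total 10).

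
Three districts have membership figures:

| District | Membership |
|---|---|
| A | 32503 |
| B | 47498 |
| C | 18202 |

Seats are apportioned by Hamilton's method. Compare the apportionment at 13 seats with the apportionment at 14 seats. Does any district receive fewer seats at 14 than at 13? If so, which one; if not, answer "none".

At 13 seats: A 4, B 6, C 3.
At 14 seats: A 5, B 7, C 2.
C drops from 3 to 2.

C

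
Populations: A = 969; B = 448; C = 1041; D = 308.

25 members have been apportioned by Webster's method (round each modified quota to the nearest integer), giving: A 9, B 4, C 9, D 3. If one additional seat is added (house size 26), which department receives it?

C

Priority for the next seat is population ÷ (current seats + 0.5).
Priorities: A 102.000, B 99.556, C 109.579, D 88.000.
Highest priority: C.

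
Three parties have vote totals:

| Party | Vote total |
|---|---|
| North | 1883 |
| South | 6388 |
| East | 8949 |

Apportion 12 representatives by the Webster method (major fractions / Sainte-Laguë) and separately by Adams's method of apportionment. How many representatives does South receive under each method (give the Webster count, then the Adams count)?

5 and 4

Webster: North 1, South 5, East 6.
Adams: North 2, South 4, East 6.
South gets 5 under Webster and 4 under Adams.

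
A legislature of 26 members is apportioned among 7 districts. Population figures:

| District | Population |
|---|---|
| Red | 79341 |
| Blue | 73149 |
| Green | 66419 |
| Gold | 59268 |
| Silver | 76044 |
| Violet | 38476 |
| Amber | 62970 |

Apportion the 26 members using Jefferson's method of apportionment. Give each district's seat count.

Standard divisor 455667/26 ≈ 17525.654; standard quotas: Red 4.527, Blue 4.174, Green 3.790, Gold 3.382, Silver 4.339, Violet 2.195, Amber 3.593.
Rounding down gives 4, 4, 3, 3, 4, 2, 3 = 23 seats, so the divisor must be adjusted.
With modified divisor 15500: modified quotas Red 5.119, Blue 4.719, Green 4.285, Gold 3.824, Silver 4.906, Violet 2.482, Amber 4.063.
Rounding down: Red 5, Blue 4, Green 4, Gold 3, Silver 4, Violet 2, Amber 4 (total 26).

Red 5, Blue 4, Green 4, Gold 3, Silver 4, Violet 2, Amber 4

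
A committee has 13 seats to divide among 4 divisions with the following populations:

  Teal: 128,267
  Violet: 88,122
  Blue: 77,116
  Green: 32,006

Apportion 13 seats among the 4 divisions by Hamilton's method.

The standard divisor is 325511/13 ≈ 25039.308.
Standard quotas: Teal 5.1226, Violet 3.5193, Blue 3.0798, Green 1.2782.
Lower quotas: Teal 5, Violet 3, Blue 3, Green 1 (sum 12, leaving 1 seat).
Remainders in descending order: Violet 0.5193, Green 0.2782, Teal 0.1226, Blue 0.0798.
The surplus seat goes to Violet.

Teal 5, Violet 4, Blue 3, Green 1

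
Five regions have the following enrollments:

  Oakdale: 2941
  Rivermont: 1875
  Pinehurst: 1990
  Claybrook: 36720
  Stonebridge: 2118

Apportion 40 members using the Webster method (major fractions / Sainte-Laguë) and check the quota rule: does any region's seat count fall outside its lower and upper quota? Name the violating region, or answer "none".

Claybrook

Standard quotas: Oakdale 2.577, Rivermont 1.643, Pinehurst 1.744, Claybrook 32.179, Stonebridge 1.856.
Webster allocation: Oakdale 3, Rivermont 2, Pinehurst 2, Claybrook 31, Stonebridge 2.
Claybrook has quota 32.179 (lower 32, upper 33) but receives 31 — outside the quota interval.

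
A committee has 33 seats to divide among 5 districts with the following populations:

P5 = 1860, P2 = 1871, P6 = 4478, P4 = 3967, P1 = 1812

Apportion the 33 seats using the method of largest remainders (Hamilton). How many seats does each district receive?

P5=4, P2=5, P6=11, P4=9, P1=4

Standard divisor: 13988 ÷ 33 ≈ 423.879.
Standard quotas: P5 4.388, P2 4.414, P6 10.564, P4 9.359, P1 4.275.
Lower quotas: P5 4, P2 4, P6 10, P4 9, P1 4 (sum 31, leaving 2 seats).
Remainders in descending order: P6 0.564, P2 0.414, P5 0.388, P4 0.359, P1 0.275.
Largest remainders: P6, P2 receive the extra seats.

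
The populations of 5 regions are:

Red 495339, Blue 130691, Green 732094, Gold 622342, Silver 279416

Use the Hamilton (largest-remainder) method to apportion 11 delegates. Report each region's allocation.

Total 2259882; standard divisor 2259882/11 ≈ 205443.818.
Standard quotas: Red 2.4111, Blue 0.6361, Green 3.5635, Gold 3.0293, Silver 1.3601.
Lower quotas: Red 2, Blue 0, Green 3, Gold 3, Silver 1 (sum 9, leaving 2 seats).
Remainders in descending order: Blue 0.6361, Green 0.5635, Red 0.4111, Silver 0.3601, Gold 0.0293.
The surplus seats go to Blue, Green.

Red: 2, Blue: 1, Green: 4, Gold: 3, Silver: 1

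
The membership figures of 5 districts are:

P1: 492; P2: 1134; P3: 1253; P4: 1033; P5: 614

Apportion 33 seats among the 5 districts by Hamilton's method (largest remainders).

The standard divisor is 4526/33 ≈ 137.152.
Standard quotas: P1 3.587, P2 8.268, P3 9.136, P4 7.532, P5 4.477.
Lower quotas: P1 3, P2 8, P3 9, P4 7, P5 4 (sum 31, leaving 2 seats).
Remainders in descending order: P1 0.587, P4 0.532, P5 0.477, P2 0.268, P3 0.136.
Largest remainders: P1, P4 receive the extra seats.

P1: 4, P2: 8, P3: 9, P4: 8, P5: 4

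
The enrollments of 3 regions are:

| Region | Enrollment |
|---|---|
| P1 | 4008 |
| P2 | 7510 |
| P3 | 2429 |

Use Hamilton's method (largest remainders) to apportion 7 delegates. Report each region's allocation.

Total 13947; standard divisor 13947/7 ≈ 1992.429.
Standard quotas: P1 2.0116, P2 3.7693, P3 1.2191.
Lower quotas: P1 2, P2 3, P3 1 (sum 6, leaving 1 seat).
Remainders in descending order: P2 0.7693, P3 0.2191, P1 0.0116.
The surplus seat goes to P2.

P1 2, P2 4, P3 1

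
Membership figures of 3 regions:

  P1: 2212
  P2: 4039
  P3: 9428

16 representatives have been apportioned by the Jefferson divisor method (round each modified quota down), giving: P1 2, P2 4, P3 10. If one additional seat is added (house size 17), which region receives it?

P3

Priority for the next seat is population ÷ (current seats + 1).
Priorities: P1 737.333, P2 807.800, P3 857.091.
Highest priority: P3.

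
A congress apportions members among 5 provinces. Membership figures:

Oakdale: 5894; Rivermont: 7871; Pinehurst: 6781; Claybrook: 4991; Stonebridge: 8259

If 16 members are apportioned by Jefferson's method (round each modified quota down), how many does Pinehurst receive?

Standard divisor 33796/16 ≈ 2112.25; standard quotas: Oakdale 2.790, Rivermont 3.726, Pinehurst 3.210, Claybrook 2.363, Stonebridge 3.910.
Rounding down gives 2, 3, 3, 2, 3 = 13 seats, so the divisor must be adjusted.
With modified divisor 1800: modified quotas Oakdale 3.274, Rivermont 4.373, Pinehurst 3.767, Claybrook 2.773, Stonebridge 4.588.
Rounding down: Oakdale 3, Rivermont 4, Pinehurst 3, Claybrook 2, Stonebridge 4 (total 16).
Pinehurst receives 3.

3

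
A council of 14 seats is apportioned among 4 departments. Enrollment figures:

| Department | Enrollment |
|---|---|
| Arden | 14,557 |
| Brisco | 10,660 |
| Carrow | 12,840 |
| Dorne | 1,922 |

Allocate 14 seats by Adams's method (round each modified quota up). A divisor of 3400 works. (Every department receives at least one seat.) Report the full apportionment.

Arden: 5, Brisco: 4, Carrow: 4, Dorne: 1

With modified divisor 3400: modified quotas Arden 4.281, Brisco 3.135, Carrow 3.776, Dorne 0.565.
Rounding up: Arden 5, Brisco 4, Carrow 4, Dorne 1 (total 14).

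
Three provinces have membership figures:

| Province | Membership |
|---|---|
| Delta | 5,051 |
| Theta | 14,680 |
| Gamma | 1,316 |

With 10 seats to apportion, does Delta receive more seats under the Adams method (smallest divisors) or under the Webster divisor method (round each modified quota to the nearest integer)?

Adams

Adams: Delta 3, Theta 6, Gamma 1.
Webster: Delta 2, Theta 7, Gamma 1.
Delta gets 3 under Adams and 2 under Webster.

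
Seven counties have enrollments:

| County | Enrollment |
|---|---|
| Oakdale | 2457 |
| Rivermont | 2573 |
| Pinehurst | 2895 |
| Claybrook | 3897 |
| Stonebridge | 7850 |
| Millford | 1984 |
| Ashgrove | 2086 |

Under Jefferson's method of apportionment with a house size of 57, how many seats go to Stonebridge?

Standard divisor 23742/57 ≈ 416.526; standard quotas: Oakdale 5.899, Rivermont 6.177, Pinehurst 6.950, Claybrook 9.356, Stonebridge 18.846, Millford 4.763, Ashgrove 5.008.
Rounding down gives 5, 6, 6, 9, 18, 4, 5 = 53 seats, so the divisor must be adjusted.
With modified divisor 395: modified quotas Oakdale 6.220, Rivermont 6.514, Pinehurst 7.329, Claybrook 9.866, Stonebridge 19.873, Millford 5.023, Ashgrove 5.281.
Rounding down: Oakdale 6, Rivermont 6, Pinehurst 7, Claybrook 9, Stonebridge 19, Millford 5, Ashgrove 5 (total 57).
Stonebridge receives 19.

19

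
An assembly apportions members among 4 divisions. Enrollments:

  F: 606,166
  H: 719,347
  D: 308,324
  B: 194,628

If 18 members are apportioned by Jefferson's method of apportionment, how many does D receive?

3

Standard divisor 1828465/18 ≈ 101581.389; standard quotas: F 5.967, H 7.081, D 3.035, B 1.916.
Rounding down gives 5, 7, 3, 1 = 16 seats, so the divisor must be adjusted.
With modified divisor 93600: modified quotas F 6.476, H 7.685, D 3.294, B 2.079.
Rounding down: F 6, H 7, D 3, B 2 (total 18).
D receives 3.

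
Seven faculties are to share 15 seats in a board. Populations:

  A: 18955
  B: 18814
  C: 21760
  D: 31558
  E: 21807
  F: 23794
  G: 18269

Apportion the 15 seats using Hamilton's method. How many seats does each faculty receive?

A: 2, B: 2, C: 2, D: 3, E: 2, F: 2, G: 2

The standard divisor is 154957/15 ≈ 10330.467.
Standard quotas: A 1.8349, B 1.8212, C 2.1064, D 3.0548, E 2.1109, F 2.3033, G 1.7685.
Lower quotas: A 1, B 1, C 2, D 3, E 2, F 2, G 1 (sum 12, leaving 3 seats).
Remainders in descending order: A 0.8349, B 0.8212, G 0.7685, F 0.3033, E 0.1109, C 0.1064, D 0.0548.
The surplus seats go to A, B, G.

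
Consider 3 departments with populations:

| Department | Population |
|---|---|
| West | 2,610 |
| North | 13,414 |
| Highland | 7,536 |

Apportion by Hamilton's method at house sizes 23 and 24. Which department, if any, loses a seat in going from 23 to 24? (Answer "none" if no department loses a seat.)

West

At 23 seats: West 3, North 13, Highland 7.
At 24 seats: West 2, North 14, Highland 8.
West drops from 3 to 2.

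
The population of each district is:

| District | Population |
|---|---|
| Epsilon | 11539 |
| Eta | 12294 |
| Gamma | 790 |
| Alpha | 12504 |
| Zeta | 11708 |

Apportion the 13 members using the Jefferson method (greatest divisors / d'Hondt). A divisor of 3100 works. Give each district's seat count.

Epsilon 3, Eta 3, Gamma 0, Alpha 4, Zeta 3

With modified divisor 3100: modified quotas Epsilon 3.722, Eta 3.966, Gamma 0.255, Alpha 4.034, Zeta 3.777.
Rounding down: Epsilon 3, Eta 3, Gamma 0, Alpha 4, Zeta 3 (total 13).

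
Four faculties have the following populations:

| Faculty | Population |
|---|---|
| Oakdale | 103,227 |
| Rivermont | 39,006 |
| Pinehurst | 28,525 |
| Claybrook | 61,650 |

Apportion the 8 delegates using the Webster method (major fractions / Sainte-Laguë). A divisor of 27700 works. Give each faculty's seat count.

Oakdale 4; Rivermont 1; Pinehurst 1; Claybrook 2

With modified divisor 27700: modified quotas Oakdale 3.727, Rivermont 1.408, Pinehurst 1.030, Claybrook 2.226.
Rounding to the nearest integer: Oakdale 4, Rivermont 1, Pinehurst 1, Claybrook 2 (total 8).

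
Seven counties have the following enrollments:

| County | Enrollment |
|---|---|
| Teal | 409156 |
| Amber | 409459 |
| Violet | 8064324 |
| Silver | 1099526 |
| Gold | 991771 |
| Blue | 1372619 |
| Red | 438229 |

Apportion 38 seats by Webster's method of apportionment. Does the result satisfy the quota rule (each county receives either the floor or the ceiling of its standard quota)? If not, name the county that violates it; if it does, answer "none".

Standard quotas: Teal 1.216, Amber 1.217, Violet 23.969, Silver 3.268, Gold 2.948, Blue 4.080, Red 1.303.
Webster allocation: Teal 1, Amber 1, Violet 25, Silver 3, Gold 3, Blue 4, Red 1.
Violet has quota 23.969 (lower 23, upper 24) but receives 25 — outside the quota interval.

Violet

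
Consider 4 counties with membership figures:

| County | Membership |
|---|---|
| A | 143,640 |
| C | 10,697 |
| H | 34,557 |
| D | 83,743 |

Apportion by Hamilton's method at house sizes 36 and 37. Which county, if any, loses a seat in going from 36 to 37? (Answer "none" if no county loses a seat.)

At 36 seats: A 19, C 1, H 5, D 11.
At 37 seats: A 20, C 1, H 5, D 11.
No county's allocation decreased.

none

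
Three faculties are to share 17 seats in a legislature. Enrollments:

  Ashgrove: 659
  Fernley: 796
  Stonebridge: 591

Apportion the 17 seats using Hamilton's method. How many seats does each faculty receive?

Ashgrove 5, Fernley 7, Stonebridge 5

Standard divisor: 2046 ÷ 17 ≈ 120.353.
Standard quotas: Ashgrove 5.476, Fernley 6.614, Stonebridge 4.911.
Lower quotas: Ashgrove 5, Fernley 6, Stonebridge 4 (sum 15, leaving 2 seats).
Remainders in descending order: Stonebridge 0.911, Fernley 0.614, Ashgrove 0.476.
The surplus seats go to Stonebridge, Fernley.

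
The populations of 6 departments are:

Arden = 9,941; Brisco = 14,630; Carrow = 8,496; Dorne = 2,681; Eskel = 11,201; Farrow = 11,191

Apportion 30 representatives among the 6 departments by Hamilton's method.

Total 58140; standard divisor 58140/30 = 1938.
Standard quotas: Arden 5.1295, Brisco 7.5490, Carrow 4.3839, Dorne 1.3834, Eskel 5.7797, Farrow 5.7745.
Lower quotas: Arden 5, Brisco 7, Carrow 4, Dorne 1, Eskel 5, Farrow 5 (sum 27, leaving 3 seats).
Remainders in descending order: Eskel 0.7797, Farrow 0.7745, Brisco 0.5490, Carrow 0.3839, Dorne 0.3834, Arden 0.1295.
Largest remainders: Eskel, Farrow, Brisco receive the extra seats.

Arden=5, Brisco=8, Carrow=4, Dorne=1, Eskel=6, Farrow=6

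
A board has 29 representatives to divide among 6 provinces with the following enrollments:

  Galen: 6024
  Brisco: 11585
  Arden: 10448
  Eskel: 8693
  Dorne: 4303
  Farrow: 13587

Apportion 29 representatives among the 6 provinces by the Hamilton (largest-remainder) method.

Standard divisor: 54640 ÷ 29 ≈ 1884.138.
Standard quotas: Galen 3.1972, Brisco 6.1487, Arden 5.5452, Eskel 4.6138, Dorne 2.2838, Farrow 7.2113.
Lower quotas: Galen 3, Brisco 6, Arden 5, Eskel 4, Dorne 2, Farrow 7 (sum 27, leaving 2 seats).
Remainders in descending order: Eskel 0.6138, Arden 0.5452, Dorne 0.2838, Farrow 0.2113, Galen 0.1972, Brisco 0.1487.
Largest remainders: Eskel, Arden receive the extra seats.

Galen 3, Brisco 6, Arden 6, Eskel 5, Dorne 2, Farrow 7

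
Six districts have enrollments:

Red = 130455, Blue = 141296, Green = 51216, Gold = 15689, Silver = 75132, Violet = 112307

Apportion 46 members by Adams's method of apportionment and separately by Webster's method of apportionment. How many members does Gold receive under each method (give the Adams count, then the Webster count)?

Adams: Red 11, Blue 12, Green 5, Gold 2, Silver 7, Violet 9.
Webster: Red 11, Blue 12, Green 5, Gold 1, Silver 7, Violet 10.
Gold gets 2 under Adams and 1 under Webster.

2 and 1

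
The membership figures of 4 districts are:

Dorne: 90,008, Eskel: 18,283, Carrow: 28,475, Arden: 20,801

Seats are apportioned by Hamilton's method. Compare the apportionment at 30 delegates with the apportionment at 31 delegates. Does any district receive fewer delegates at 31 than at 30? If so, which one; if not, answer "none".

At 30 seats: Dorne 17, Eskel 4, Carrow 5, Arden 4.
At 31 seats: Dorne 18, Eskel 3, Carrow 6, Arden 4.
Eskel drops from 4 to 3.

Eskel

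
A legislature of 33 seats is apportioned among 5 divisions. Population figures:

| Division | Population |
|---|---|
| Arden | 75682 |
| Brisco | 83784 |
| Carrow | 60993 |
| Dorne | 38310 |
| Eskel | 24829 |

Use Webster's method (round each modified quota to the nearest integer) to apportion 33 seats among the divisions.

Arden: 9; Brisco: 10; Carrow: 7; Dorne: 4; Eskel: 3

Standard divisor 283598/33 ≈ 8593.879; standard quotas: Arden 8.807, Brisco 9.749, Carrow 7.097, Dorne 4.458, Eskel 2.889.
Rounding to the nearest integer gives Arden 9, Brisco 10, Carrow 7, Dorne 4, Eskel 3 — total 33, matching the house size, so no adjustment is needed.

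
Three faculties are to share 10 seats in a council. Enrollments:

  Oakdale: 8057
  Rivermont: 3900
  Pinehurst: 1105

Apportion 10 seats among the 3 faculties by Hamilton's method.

Total 13062; standard divisor 13062/10 ≈ 1306.2.
Standard quotas: Oakdale 6.1683, Rivermont 2.9858, Pinehurst 0.8460.
Lower quotas: Oakdale 6, Rivermont 2, Pinehurst 0 (sum 8, leaving 2 seats).
Remainders in descending order: Rivermont 0.9858, Pinehurst 0.8460, Oakdale 0.1683.
The surplus seats go to Rivermont, Pinehurst.

Oakdale: 6, Rivermont: 3, Pinehurst: 1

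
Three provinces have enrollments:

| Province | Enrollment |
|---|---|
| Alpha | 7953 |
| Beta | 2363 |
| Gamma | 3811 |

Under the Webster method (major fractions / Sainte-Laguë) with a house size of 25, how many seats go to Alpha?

14

Standard divisor 14127/25 ≈ 565.08; standard quotas: Alpha 14.074, Beta 4.182, Gamma 6.744.
Rounding to the nearest integer gives Alpha 14, Beta 4, Gamma 7 — total 25, matching the house size, so no adjustment is needed.
Alpha receives 14.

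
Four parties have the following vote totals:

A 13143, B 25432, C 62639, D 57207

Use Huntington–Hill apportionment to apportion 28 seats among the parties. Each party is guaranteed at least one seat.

A 2; B 5; C 11; D 10

With divisor 5571: modified quotas A 2.359, B 4.565, C 11.244, D 10.269.
Geometric-mean thresholds: A √(2·3)=2.449, B √(4·5)=4.472, C √(11·12)=11.489, D √(10·11)=10.488.
Each quota rounded against its threshold gives A 2, B 5, C 11, D 10 (total 28).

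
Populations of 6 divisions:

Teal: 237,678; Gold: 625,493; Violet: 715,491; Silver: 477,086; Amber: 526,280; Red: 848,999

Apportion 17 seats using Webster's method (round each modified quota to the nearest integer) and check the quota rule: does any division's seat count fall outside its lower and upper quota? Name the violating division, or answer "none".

none

Standard quotas: Teal 1.178, Gold 3.099, Violet 3.545, Silver 2.364, Amber 2.608, Red 4.207.
Webster allocation: Teal 1, Gold 3, Violet 4, Silver 2, Amber 3, Red 4.
Every allocation lies between the lower and upper quota.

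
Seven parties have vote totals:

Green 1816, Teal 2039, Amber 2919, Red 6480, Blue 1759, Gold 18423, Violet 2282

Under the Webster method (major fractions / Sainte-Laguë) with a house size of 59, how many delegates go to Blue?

3

Standard divisor 35718/59 ≈ 605.39; standard quotas: Green 3.000, Teal 3.368, Amber 4.822, Red 10.704, Blue 2.906, Gold 30.432, Violet 3.769.
Rounding to the nearest integer gives Green 3, Teal 3, Amber 5, Red 11, Blue 3, Gold 30, Violet 4 — total 59, matching the house size, so no adjustment is needed.
Blue receives 3.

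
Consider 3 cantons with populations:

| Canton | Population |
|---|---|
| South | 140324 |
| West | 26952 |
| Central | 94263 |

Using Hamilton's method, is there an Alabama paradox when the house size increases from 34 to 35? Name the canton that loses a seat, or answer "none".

At 34 seats: South 18, West 4, Central 12.
At 35 seats: South 19, West 3, Central 13.
West drops from 4 to 3.

West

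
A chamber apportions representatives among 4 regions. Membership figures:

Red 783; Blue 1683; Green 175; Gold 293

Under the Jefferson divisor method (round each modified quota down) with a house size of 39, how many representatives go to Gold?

4

Standard divisor 2934/39 ≈ 75.231; standard quotas: Red 10.408, Blue 22.371, Green 2.326, Gold 3.895.
Rounding down gives 10, 22, 2, 3 = 37 seats, so the divisor must be adjusted.
With modified divisor 72: modified quotas Red 10.875, Blue 23.375, Green 2.431, Gold 4.069.
Rounding down: Red 10, Blue 23, Green 2, Gold 4 (total 39).
Gold receives 4.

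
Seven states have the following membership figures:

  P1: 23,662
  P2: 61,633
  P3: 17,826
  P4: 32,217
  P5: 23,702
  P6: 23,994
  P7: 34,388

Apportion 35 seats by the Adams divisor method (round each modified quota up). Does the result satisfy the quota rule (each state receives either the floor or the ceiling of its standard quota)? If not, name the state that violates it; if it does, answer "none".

Standard quotas: P1 3.809, P2 9.922, P3 2.870, P4 5.186, P5 3.815, P6 3.862, P7 5.536.
Adams allocation: P1 4, P2 9, P3 3, P4 5, P5 4, P6 4, P7 6.
Every allocation lies between the lower and upper quota.

none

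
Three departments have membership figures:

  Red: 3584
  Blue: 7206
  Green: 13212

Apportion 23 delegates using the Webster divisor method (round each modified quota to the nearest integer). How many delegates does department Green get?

13

Standard divisor 24002/23 ≈ 1043.565; standard quotas: Red 3.434, Blue 6.905, Green 12.660.
Rounding to the nearest integer gives Red 3, Blue 7, Green 13 — total 23, matching the house size, so no adjustment is needed.
Green receives 13.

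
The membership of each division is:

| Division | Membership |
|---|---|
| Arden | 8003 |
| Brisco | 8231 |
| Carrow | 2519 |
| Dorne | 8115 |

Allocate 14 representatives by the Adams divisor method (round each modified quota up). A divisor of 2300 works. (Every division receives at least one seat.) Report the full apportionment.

Arden=4; Brisco=4; Carrow=2; Dorne=4

With modified divisor 2300: modified quotas Arden 3.480, Brisco 3.579, Carrow 1.095, Dorne 3.528.
Rounding up: Arden 4, Brisco 4, Carrow 2, Dorne 4 (total 14).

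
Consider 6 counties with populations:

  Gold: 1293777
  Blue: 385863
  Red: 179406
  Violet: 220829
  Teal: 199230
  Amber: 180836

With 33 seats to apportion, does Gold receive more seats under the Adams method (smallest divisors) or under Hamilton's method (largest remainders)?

Hamilton

Adams: Gold 16, Blue 5, Red 3, Violet 3, Teal 3, Amber 3.
Hamilton: Gold 17, Blue 5, Red 2, Violet 3, Teal 3, Amber 3.
Gold gets 16 under Adams and 17 under Hamilton.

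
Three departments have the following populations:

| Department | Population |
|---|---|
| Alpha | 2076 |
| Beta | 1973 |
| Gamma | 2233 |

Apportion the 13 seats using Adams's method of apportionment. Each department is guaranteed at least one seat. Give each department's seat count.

Standard divisor 6282/13 ≈ 483.231; standard quotas: Alpha 4.296, Beta 4.083, Gamma 4.621.
Rounding up gives 5, 5, 5 = 15 seats, so the divisor must be adjusted.
With modified divisor 540: modified quotas Alpha 3.844, Beta 3.654, Gamma 4.135.
Rounding up: Alpha 4, Beta 4, Gamma 5 (total 13).

Alpha 4, Beta 4, Gamma 5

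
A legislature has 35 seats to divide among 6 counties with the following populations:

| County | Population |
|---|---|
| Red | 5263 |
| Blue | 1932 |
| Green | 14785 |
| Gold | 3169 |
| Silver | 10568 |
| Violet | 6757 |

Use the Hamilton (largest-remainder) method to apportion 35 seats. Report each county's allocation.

Red 4; Blue 2; Green 12; Gold 3; Silver 9; Violet 5

Total 42474; standard divisor 42474/35 ≈ 1213.543.
Standard quotas: Red 4.3369, Blue 1.5920, Green 12.1833, Gold 2.6114, Silver 8.7084, Violet 5.5680.
Lower quotas: Red 4, Blue 1, Green 12, Gold 2, Silver 8, Violet 5 (sum 32, leaving 3 seats).
Remainders in descending order: Silver 0.7084, Gold 0.6114, Blue 0.5920, Violet 0.5680, Red 0.3369, Green 0.1833.
The surplus seats go to Silver, Gold, Blue.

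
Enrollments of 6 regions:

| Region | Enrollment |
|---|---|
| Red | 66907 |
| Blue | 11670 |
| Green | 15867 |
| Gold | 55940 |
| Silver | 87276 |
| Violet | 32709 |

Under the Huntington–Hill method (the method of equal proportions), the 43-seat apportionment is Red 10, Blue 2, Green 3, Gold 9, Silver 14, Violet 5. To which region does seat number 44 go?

Priority for the next seat is population ÷ (√(s·(s+1))).
Priorities: Red 6379.332, Blue 4764.258, Green 4580.408, Gold 5896.594, Silver 6022.616, Violet 5971.819.
Highest priority: Red.

Red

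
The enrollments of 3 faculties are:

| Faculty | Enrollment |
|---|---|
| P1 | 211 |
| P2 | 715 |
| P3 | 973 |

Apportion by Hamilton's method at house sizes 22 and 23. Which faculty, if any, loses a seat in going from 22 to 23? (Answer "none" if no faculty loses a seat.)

P1

At 22 seats: P1 3, P2 8, P3 11.
At 23 seats: P1 2, P2 9, P3 12.
P1 drops from 3 to 2.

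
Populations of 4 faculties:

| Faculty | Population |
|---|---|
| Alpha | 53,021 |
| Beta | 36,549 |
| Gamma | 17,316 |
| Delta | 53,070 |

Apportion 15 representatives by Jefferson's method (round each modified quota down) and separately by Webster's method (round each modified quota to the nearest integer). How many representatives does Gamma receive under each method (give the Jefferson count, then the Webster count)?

1 and 2

Jefferson: Alpha 5, Beta 4, Gamma 1, Delta 5.
Webster: Alpha 5, Beta 3, Gamma 2, Delta 5.
Gamma gets 1 under Jefferson and 2 under Webster.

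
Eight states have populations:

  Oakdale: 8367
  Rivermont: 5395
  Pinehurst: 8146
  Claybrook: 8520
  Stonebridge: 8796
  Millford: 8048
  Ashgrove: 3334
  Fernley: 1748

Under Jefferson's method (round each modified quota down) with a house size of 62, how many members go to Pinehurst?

Standard divisor 52354/62 ≈ 844.419; standard quotas: Oakdale 9.909, Rivermont 6.389, Pinehurst 9.647, Claybrook 10.090, Stonebridge 10.417, Millford 9.531, Ashgrove 3.948, Fernley 2.070.
Rounding down gives 9, 6, 9, 10, 10, 9, 3, 2 = 58 seats, so the divisor must be adjusted.
With modified divisor 802: modified quotas Oakdale 10.433, Rivermont 6.727, Pinehurst 10.157, Claybrook 10.623, Stonebridge 10.968, Millford 10.035, Ashgrove 4.157, Fernley 2.180.
Rounding down: Oakdale 10, Rivermont 6, Pinehurst 10, Claybrook 10, Stonebridge 10, Millford 10, Ashgrove 4, Fernley 2 (total 62).
Pinehurst receives 10.

10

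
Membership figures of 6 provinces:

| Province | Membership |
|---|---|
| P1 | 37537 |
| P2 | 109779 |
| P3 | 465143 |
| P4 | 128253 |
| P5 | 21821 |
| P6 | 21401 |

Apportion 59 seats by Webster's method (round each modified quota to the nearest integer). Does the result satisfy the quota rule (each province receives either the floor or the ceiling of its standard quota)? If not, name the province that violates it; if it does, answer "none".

Standard quotas: P1 2.825, P2 8.262, P3 35.007, P4 9.653, P5 1.642, P6 1.611.
Webster allocation: P1 3, P2 8, P3 34, P4 10, P5 2, P6 2.
P3 has quota 35.007 (lower 35, upper 36) but receives 34 — outside the quota interval.

P3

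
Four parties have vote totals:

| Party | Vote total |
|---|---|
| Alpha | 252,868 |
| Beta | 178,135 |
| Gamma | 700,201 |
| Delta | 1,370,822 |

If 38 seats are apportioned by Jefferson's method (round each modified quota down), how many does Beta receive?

2

Standard divisor 2502026/38 ≈ 65842.789; standard quotas: Alpha 3.840, Beta 2.705, Gamma 10.634, Delta 20.820.
Rounding down gives 3, 2, 10, 20 = 35 seats, so the divisor must be adjusted.
With modified divisor 62800: modified quotas Alpha 4.027, Beta 2.837, Gamma 11.150, Delta 21.828.
Rounding down: Alpha 4, Beta 2, Gamma 11, Delta 21 (total 38).
Beta receives 2.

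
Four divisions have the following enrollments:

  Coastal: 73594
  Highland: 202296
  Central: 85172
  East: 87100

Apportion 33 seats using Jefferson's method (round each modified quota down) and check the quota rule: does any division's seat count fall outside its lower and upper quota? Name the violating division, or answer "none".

Highland

Standard quotas: Coastal 5.419, Highland 14.896, Central 6.272, East 6.414.
Jefferson allocation: Coastal 5, Highland 16, Central 6, East 6.
Highland has quota 14.896 (lower 14, upper 15) but receives 16 — outside the quota interval.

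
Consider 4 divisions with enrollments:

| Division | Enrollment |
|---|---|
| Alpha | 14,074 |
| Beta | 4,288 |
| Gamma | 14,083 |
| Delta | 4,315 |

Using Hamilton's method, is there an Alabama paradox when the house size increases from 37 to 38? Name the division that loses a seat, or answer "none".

Delta

At 37 seats: Alpha 14, Beta 4, Gamma 14, Delta 5.
At 38 seats: Alpha 15, Beta 4, Gamma 15, Delta 4.
Delta drops from 5 to 4.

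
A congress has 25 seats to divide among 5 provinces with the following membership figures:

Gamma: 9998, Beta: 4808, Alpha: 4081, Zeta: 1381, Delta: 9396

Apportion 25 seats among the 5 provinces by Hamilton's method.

Gamma=8; Beta=4; Alpha=4; Zeta=1; Delta=8

The standard divisor is 29664/25 ≈ 1186.56.
Standard quotas: Gamma 8.4260, Beta 4.0520, Alpha 3.4394, Zeta 1.1639, Delta 7.9187.
Lower quotas: Gamma 8, Beta 4, Alpha 3, Zeta 1, Delta 7 (sum 23, leaving 2 seats).
Remainders in descending order: Delta 0.9187, Alpha 0.4394, Gamma 0.4260, Zeta 0.1639, Beta 0.0520.
The surplus seats go to Delta, Alpha.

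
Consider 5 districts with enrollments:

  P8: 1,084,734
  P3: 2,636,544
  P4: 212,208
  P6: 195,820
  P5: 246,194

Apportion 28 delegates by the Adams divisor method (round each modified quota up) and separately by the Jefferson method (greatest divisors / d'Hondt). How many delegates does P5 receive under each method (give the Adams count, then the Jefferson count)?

Adams: P8 7, P3 15, P4 2, P6 2, P5 2.
Jefferson: P8 7, P3 18, P4 1, P6 1, P5 1.
P5 gets 2 under Adams and 1 under Jefferson.

2 and 1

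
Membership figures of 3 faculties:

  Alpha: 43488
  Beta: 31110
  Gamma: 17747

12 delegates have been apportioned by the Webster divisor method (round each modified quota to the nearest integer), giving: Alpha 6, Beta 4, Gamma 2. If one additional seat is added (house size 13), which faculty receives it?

Priority for the next seat is population ÷ (current seats + 0.5).
Priorities: Alpha 6690.462, Beta 6913.333, Gamma 7098.800.
Highest priority: Gamma.

Gamma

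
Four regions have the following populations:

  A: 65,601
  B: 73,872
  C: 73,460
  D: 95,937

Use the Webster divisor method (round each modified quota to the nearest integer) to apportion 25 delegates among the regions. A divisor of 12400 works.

A 5, B 6, C 6, D 8

With modified divisor 12400: modified quotas A 5.290, B 5.957, C 5.924, D 7.737.
Rounding to the nearest integer: A 5, B 6, C 6, D 8 (total 25).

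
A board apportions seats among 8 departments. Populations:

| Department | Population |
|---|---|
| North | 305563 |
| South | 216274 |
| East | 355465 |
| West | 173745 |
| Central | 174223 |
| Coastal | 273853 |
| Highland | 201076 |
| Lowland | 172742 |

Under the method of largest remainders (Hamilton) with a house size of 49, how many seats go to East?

The standard divisor is 1872941/49 ≈ 38223.286.
Standard quotas: North 7.9942, South 5.6582, East 9.2997, West 4.5455, Central 4.5580, Coastal 7.1646, Highland 5.2606, Lowland 4.5193.
Lower quotas: North 7, South 5, East 9, West 4, Central 4, Coastal 7, Highland 5, Lowland 4 (sum 45, leaving 4 seats).
Remainders in descending order: North 0.9942, South 0.6582, Central 0.5580, West 0.5455, Lowland 0.5193, East 0.2997, Highland 0.2606, Coastal 0.1646.
Largest remainders: North, South, Central, West receive the extra seats.
East receives 9.

9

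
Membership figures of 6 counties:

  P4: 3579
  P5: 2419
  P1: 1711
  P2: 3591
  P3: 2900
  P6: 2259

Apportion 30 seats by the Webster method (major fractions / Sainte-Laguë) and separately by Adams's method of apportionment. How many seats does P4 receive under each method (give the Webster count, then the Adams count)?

7 and 6

Webster: P4 7, P5 4, P1 3, P2 7, P3 5, P6 4.
Adams: P4 6, P5 5, P1 3, P2 7, P3 5, P6 4.
P4 gets 7 under Webster and 6 under Adams.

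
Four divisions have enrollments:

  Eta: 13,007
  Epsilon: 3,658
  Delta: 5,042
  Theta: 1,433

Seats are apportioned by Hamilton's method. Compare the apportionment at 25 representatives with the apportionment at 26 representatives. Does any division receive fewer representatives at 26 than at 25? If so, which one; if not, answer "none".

Theta

At 25 seats: Eta 14, Epsilon 4, Delta 5, Theta 2.
At 26 seats: Eta 15, Epsilon 4, Delta 6, Theta 1.
Theta drops from 2 to 1.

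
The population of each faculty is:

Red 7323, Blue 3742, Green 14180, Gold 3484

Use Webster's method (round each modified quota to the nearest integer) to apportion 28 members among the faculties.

Red: 7, Blue: 4, Green: 14, Gold: 3

Standard divisor 28729/28 ≈ 1026.036; standard quotas: Red 7.137, Blue 3.647, Green 13.820, Gold 3.396.
Rounding to the nearest integer gives Red 7, Blue 4, Green 14, Gold 3 — total 28, matching the house size, so no adjustment is needed.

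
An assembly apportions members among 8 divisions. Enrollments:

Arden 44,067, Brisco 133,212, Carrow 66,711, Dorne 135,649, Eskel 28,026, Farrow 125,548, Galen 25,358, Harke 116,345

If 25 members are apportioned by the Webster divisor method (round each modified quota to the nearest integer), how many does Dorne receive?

Standard divisor 674916/25 ≈ 26996.64; standard quotas: Arden 1.632, Brisco 4.934, Carrow 2.471, Dorne 5.025, Eskel 1.038, Farrow 4.651, Galen 0.939, Harke 4.310.
Rounding to the nearest integer gives Arden 2, Brisco 5, Carrow 2, Dorne 5, Eskel 1, Farrow 5, Galen 1, Harke 4 — total 25, matching the house size, so no adjustment is needed.
Dorne receives 5.

5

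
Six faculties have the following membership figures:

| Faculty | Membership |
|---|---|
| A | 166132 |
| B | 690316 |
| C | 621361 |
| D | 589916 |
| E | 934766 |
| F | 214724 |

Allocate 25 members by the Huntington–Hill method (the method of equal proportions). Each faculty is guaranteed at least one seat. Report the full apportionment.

A: 1, B: 5, C: 5, D: 5, E: 7, F: 2

With divisor 128972: modified quotas A 1.288, B 5.352, C 4.818, D 4.574, E 7.248, F 1.665.
Geometric-mean thresholds: A √(1·2)=1.414, B √(5·6)=5.477, C √(4·5)=4.472, D √(4·5)=4.472, E √(7·8)=7.483, F √(1·2)=1.414.
Each quota rounded against its threshold gives A 1, B 5, C 5, D 5, E 7, F 2 (total 25).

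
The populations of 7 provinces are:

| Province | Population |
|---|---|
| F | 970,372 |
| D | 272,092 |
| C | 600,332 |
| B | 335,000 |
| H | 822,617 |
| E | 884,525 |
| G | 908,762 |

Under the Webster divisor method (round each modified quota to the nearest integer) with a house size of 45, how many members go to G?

Standard divisor 4793700/45 ≈ 106526.667; standard quotas: F 9.109, D 2.554, C 5.636, B 3.145, H 7.722, E 8.303, G 8.531.
Rounding to the nearest integer gives 9, 3, 6, 3, 8, 8, 9 = 46 seats, so the divisor must be adjusted.
With modified divisor 107900: modified quotas F 8.993, D 2.522, C 5.564, B 3.105, H 7.624, E 8.198, G 8.422.
Rounding to the nearest integer: F 9, D 3, C 6, B 3, H 8, E 8, G 8 (total 45).
G receives 8.

8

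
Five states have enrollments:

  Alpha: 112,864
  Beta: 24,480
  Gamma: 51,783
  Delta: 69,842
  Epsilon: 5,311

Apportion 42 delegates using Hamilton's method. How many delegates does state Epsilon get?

1

The standard divisor is 264280/42 ≈ 6292.381.
Standard quotas: Alpha 17.9366, Beta 3.8904, Gamma 8.2295, Delta 11.0995, Epsilon 0.8440.
Lower quotas: Alpha 17, Beta 3, Gamma 8, Delta 11, Epsilon 0 (sum 39, leaving 3 seats).
Remainders in descending order: Alpha 0.9366, Beta 0.8904, Epsilon 0.8440, Gamma 0.2295, Delta 0.0995.
Largest remainders: Alpha, Beta, Epsilon receive the extra seats.
Epsilon receives 1.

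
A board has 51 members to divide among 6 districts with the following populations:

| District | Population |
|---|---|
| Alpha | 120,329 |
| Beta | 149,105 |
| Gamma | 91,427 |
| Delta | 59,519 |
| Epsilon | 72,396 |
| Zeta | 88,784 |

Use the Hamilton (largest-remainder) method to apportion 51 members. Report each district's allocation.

Standard divisor: 581560 ÷ 51 ≈ 11403.137.
Standard quotas: Alpha 10.5523, Beta 13.0758, Gamma 8.0177, Delta 5.2195, Epsilon 6.3488, Zeta 7.7859.
Lower quotas: Alpha 10, Beta 13, Gamma 8, Delta 5, Epsilon 6, Zeta 7 (sum 49, leaving 2 seats).
Remainders in descending order: Zeta 0.7859, Alpha 0.5523, Epsilon 0.3488, Delta 0.2195, Beta 0.0758, Gamma 0.0177.
Largest remainders: Zeta, Alpha receive the extra seats.

Alpha=11; Beta=13; Gamma=8; Delta=5; Epsilon=6; Zeta=8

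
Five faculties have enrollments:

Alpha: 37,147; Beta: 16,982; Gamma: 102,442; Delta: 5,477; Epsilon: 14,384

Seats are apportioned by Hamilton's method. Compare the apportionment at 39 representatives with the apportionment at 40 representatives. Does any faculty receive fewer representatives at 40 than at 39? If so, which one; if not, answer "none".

At 39 seats: Alpha 8, Beta 4, Gamma 23, Delta 1, Epsilon 3.
At 40 seats: Alpha 9, Beta 4, Gamma 23, Delta 1, Epsilon 3.
No faculty's allocation decreased.

none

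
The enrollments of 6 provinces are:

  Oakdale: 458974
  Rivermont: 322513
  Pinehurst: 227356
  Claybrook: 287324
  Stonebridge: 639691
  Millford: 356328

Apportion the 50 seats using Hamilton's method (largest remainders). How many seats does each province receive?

The standard divisor is 2292186/50 ≈ 45843.72.
Standard quotas: Oakdale 10.0117, Rivermont 7.0351, Pinehurst 4.9594, Claybrook 6.2675, Stonebridge 13.9537, Millford 7.7727.
Lower quotas: Oakdale 10, Rivermont 7, Pinehurst 4, Claybrook 6, Stonebridge 13, Millford 7 (sum 47, leaving 3 seats).
Remainders in descending order: Pinehurst 0.9594, Stonebridge 0.9537, Millford 0.7727, Claybrook 0.2675, Rivermont 0.0351, Oakdale 0.0117.
The surplus seats go to Pinehurst, Stonebridge, Millford.

Oakdale: 10, Rivermont: 7, Pinehurst: 5, Claybrook: 6, Stonebridge: 14, Millford: 8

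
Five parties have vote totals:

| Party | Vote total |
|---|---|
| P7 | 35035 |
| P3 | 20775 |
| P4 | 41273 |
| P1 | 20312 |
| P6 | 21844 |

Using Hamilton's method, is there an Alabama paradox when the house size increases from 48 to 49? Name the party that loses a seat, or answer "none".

none

At 48 seats: P7 12, P3 7, P4 14, P1 7, P6 8.
At 49 seats: P7 12, P3 7, P4 15, P1 7, P6 8.
No party's allocation decreased.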